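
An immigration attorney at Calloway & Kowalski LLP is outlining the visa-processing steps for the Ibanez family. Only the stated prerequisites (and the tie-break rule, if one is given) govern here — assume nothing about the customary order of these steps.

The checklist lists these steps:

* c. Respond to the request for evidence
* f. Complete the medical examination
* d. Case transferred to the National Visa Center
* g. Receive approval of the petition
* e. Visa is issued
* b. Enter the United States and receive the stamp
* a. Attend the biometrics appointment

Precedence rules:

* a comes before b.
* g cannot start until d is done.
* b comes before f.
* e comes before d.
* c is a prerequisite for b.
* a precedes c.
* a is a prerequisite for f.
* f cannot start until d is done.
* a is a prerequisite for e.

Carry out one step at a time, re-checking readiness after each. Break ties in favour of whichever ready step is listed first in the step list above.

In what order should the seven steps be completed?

a c e d g b f

Only a has no prerequisites, so it is first.
c and e are both available; c is listed earlier → c.
Ready: e and b. e is listed earlier → e.
Now d and b have their prerequisites met. d is listed earlier, so d next.
g and b are both available; g is listed earlier → g.
b needed c and a, now all done → b.
Next only f has its prerequisites met → f.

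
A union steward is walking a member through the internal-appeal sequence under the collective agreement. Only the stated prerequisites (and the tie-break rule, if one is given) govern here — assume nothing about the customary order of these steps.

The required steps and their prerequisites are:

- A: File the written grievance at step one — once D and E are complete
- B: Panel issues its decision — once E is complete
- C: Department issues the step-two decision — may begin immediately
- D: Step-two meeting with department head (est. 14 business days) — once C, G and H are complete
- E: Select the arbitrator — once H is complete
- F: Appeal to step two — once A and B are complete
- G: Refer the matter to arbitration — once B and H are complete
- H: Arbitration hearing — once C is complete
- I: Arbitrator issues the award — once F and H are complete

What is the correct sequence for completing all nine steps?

C is the only step with nothing outstanding, so it goes first.
H needed C, now all done → H.
That leaves E as the only ready step → E.
B needed E, now all done → B.
Next only G has its prerequisites met → G.
That leaves D as the only ready step → D.
Next only A has its prerequisites met → A.
F needed A and B, now all done → F.
That leaves I as the only ready step → I.

C → H → E → B → G → D → A → F → I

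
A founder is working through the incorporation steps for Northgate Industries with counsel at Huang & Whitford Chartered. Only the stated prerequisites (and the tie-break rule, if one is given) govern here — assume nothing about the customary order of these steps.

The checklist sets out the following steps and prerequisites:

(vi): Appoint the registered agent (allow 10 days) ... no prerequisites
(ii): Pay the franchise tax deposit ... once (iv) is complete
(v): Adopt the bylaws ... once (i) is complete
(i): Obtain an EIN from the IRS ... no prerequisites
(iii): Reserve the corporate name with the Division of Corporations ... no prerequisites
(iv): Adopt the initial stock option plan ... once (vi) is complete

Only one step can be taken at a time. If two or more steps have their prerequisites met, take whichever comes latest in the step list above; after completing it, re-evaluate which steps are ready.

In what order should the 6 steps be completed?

(iii), (i) and (vi) have no prerequisites; (iii) is listed later, so (iii) is first.
Ready: (i) and (vi). (i) is listed later → (i).
Ready: (v) and (vi). (v) is listed later → (v).
(vi) is the only step now ready → (vi).
That leaves (iv) as the only ready step → (iv).
Next only (ii) has its prerequisites met → (ii).

(iii), (i), (v), (vi), (iv), (ii)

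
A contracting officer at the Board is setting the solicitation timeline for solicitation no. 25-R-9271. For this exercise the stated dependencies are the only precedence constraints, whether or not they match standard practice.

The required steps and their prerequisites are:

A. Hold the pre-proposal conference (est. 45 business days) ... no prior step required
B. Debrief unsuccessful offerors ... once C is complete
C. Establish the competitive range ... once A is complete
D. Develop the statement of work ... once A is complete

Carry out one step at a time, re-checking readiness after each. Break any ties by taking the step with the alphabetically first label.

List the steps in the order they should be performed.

A, C, B, D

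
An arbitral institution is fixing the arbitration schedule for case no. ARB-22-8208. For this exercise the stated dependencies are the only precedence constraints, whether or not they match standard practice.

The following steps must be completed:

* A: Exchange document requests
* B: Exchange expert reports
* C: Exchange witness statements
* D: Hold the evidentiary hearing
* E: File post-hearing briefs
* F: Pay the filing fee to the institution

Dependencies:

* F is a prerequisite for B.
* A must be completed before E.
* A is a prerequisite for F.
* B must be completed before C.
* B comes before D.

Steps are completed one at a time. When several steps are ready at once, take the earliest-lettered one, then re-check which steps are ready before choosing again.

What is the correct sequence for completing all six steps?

A, E, F, B, C, D

Only A has no prerequisites, so it is first.
Ready: E and F. E has the earlier label → E.
That leaves F as the only ready step → F.
B needed F, now all done → B.
Now C and D have their prerequisites met. C has the earlier label, so C next.
D needed B, now all done → D.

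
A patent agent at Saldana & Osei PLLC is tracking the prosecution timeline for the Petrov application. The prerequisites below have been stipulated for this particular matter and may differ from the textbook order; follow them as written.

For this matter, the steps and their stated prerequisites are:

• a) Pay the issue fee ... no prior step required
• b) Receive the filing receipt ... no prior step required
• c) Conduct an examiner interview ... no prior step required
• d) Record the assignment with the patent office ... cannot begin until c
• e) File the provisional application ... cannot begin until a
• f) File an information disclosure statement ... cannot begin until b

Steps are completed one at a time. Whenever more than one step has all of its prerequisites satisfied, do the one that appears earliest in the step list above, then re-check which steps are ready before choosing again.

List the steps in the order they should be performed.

a, b and c have no prerequisites; a is listed earlier, so a is first.
b, c and e are all available; b is listed earlier → b.
c, e and f are all available; c is listed earlier → c.
d now also ready, so the ready set is {d, e, f}; d is listed earlier → d.
e and f are both available; e is listed earlier → e.
That leaves f as the only ready step → f.

a → b → c → d → e → f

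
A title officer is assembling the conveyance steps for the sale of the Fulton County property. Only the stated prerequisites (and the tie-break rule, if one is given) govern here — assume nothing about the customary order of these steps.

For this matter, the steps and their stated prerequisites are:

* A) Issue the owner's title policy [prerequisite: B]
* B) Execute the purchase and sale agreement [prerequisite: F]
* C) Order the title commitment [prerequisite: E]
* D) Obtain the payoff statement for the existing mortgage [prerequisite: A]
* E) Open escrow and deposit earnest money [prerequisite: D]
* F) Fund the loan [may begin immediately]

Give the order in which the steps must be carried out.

F → B → A → D → E → C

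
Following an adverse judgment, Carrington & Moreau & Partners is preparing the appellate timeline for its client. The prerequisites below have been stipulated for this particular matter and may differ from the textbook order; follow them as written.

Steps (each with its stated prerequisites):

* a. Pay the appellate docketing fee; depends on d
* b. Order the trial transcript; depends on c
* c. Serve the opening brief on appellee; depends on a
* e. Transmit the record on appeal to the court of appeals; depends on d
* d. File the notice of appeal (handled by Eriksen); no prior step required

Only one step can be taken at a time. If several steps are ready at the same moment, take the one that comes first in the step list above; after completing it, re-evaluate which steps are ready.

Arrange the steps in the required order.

d, a, c, b, e

Only d has no prerequisites, so it is first.
Ready: a and e. a is listed earlier → a.
Ready: c and e. c is listed earlier → c.
Ready: b and e. b is listed earlier → b.
Next only e has its prerequisites met → e.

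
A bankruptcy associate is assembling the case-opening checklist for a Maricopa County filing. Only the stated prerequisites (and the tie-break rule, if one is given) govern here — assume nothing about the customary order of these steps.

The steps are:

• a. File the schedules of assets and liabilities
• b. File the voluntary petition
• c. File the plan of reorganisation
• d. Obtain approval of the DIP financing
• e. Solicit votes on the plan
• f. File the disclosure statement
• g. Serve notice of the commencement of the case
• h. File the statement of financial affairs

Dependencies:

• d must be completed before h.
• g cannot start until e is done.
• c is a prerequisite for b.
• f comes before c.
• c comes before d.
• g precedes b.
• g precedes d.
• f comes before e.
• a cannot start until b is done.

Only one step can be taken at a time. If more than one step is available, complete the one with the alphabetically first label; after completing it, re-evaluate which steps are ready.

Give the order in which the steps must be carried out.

f has no prerequisites → f first.
Ready: c and e. c has the earlier label → c.
Next only e has its prerequisites met → e.
Next only g has its prerequisites met → g.
Now b and d have their prerequisites met. b has the earlier label, so b next.
a now also ready, so the ready set is {a, d}; a has the earlier label → a.
That leaves d as the only ready step → d.
h is the only step now ready → h.

f, c, e, g, b, a, d, h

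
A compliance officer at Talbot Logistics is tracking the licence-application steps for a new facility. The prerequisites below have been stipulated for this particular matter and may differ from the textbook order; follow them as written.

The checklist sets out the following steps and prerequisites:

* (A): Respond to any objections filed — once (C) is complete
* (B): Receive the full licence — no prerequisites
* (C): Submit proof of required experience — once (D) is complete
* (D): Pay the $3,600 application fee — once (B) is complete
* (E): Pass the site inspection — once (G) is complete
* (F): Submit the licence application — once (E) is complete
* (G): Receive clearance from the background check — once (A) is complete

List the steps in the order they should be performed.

(B) (D) (C) (A) (G) (E) (F)

(B) is the only step with nothing outstanding, so it goes first.
Next only (D) has its prerequisites met → (D).
(C) is the only step now ready → (C).
Next only (A) has its prerequisites met → (A).
(G) is the only step now ready → (G).
That leaves (E) as the only ready step → (E).
That leaves (F) as the only ready step → (F).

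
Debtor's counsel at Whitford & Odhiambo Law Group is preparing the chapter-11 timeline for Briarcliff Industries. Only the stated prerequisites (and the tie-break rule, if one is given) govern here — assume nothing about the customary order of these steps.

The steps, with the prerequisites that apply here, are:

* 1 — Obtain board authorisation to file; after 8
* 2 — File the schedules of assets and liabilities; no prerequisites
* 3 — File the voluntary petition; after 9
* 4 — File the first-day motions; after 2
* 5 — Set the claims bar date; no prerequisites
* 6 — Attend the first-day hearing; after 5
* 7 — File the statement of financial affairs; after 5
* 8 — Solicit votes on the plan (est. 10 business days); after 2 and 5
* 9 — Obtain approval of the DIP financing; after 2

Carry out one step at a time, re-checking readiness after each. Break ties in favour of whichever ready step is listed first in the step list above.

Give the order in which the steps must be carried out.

2 → 4 → 5 → 6 → 7 → 8 → 1 → 9 → 3

2 and 5 have no prerequisites; 2 is listed earlier, so 2 is first.
4 and 9 now also ready, so the ready set is {4, 5, 9}; 4 is listed earlier → 4.
5 and 9 are both available; 5 is listed earlier → 5.
6, 7, 8 and 9 are all available; 6 is listed earlier → 6.
Now 7, 8 and 9 have their prerequisites met. 7 is listed earlier, so 7 next.
8 and 9 are both available; 8 is listed earlier → 8.
Ready: 1 and 9. 1 is listed earlier → 1.
9 needed 2, now all done → 9.
3 is the only step now ready → 3.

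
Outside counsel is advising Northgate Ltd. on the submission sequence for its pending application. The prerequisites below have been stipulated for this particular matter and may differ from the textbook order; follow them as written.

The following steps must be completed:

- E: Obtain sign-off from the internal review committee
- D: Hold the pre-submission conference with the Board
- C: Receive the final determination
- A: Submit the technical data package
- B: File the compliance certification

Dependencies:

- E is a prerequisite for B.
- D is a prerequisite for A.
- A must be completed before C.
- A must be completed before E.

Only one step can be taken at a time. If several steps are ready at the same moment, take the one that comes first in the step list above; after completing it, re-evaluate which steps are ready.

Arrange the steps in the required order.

D has no prerequisites → D first.
A needed D, now all done → A.
Now E and C have their prerequisites met. E is listed earlier, so E next.
B now also ready, so the ready set is {C, B}; C is listed earlier → C.
Next only B has its prerequisites met → B.

D A E C B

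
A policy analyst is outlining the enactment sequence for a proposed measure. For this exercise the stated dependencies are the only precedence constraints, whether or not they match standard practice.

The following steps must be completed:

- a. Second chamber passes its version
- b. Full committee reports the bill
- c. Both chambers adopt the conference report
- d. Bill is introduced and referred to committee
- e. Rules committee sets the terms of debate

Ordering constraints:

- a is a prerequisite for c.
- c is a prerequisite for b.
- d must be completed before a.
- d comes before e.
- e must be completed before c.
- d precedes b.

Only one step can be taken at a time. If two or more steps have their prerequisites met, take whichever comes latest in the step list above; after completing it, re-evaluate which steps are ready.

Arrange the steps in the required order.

Only d has no prerequisites, so it is first.
Ready: e and a. e is listed later → e.
a is the only step now ready → a.
c needed e and a, now all done → c.
b needed d and c, now all done → b.

d → e → a → c → b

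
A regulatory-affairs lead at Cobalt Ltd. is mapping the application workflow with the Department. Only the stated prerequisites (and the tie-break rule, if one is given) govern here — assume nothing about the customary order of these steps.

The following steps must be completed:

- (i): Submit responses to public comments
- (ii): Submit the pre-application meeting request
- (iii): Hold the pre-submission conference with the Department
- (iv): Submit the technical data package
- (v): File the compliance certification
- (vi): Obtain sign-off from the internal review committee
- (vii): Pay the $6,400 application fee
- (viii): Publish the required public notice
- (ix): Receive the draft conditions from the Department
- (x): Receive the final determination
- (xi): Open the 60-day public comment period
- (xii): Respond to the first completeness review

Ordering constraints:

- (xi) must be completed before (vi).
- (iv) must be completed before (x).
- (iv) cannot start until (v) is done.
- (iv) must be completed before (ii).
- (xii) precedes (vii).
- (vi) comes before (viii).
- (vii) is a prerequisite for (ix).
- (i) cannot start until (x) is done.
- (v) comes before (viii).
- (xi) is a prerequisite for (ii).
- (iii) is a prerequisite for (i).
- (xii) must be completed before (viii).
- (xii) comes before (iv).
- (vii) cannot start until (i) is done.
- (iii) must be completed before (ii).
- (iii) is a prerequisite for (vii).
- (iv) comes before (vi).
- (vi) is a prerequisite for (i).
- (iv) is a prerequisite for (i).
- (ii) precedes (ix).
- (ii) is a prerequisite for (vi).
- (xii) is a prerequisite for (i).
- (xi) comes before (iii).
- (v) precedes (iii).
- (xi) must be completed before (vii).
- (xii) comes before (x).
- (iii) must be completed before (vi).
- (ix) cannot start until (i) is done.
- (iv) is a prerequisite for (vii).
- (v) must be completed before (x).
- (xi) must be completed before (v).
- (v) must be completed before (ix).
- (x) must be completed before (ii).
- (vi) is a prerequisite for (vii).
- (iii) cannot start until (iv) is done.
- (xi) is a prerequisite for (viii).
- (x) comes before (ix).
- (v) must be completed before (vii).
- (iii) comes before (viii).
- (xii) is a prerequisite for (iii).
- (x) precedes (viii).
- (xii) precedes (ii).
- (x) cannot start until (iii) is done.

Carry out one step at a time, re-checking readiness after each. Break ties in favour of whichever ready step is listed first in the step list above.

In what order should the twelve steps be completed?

Nothing is required for (xi) and (xii). (xi) is listed earlier → (xi) first.
(v) now also ready, so the ready set is {(v), (xii)}; (v) is listed earlier → (v).
(xii) is the only step now ready → (xii).
(iv) is the only step now ready → (iv).
Next only (iii) has its prerequisites met → (iii).
(x) needed (iii), (iv), (v) and (xii), now all done → (x).
That leaves (ii) as the only ready step → (ii).
(vi) is the only step now ready → (vi).
Now (i) and (viii) have their prerequisites met. (i) is listed earlier, so (i) next.
(vii) and (viii) are both available; (vii) is listed earlier → (vii).
Now (viii) and (ix) have their prerequisites met. (viii) is listed earlier, so (viii) next.
Next only (ix) has its prerequisites met → (ix).

(xi), (v), (xii), (iv), (iii), (x), (ii), (vi), (i), (vii), (viii), (ix)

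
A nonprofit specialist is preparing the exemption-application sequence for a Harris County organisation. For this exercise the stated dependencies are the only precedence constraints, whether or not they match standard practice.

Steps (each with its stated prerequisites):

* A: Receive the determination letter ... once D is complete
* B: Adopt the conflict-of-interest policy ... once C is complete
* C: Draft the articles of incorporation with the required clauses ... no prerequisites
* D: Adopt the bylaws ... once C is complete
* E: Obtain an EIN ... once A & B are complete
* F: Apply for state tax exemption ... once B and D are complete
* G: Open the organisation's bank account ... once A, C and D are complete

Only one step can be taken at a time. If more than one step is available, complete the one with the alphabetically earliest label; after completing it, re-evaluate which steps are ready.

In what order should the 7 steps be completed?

C, B, D, A, E, F, G

C has no prerequisites → C first.
Now B and D have their prerequisites met. B has the earlier label, so B next.
Next only D has its prerequisites met → D.
Ready: A and F. A has the earlier label → A.
E, F and G are all available; E has the earlier label → E.
F and G are both available; F has the earlier label → F.
Next only G has its prerequisites met → G.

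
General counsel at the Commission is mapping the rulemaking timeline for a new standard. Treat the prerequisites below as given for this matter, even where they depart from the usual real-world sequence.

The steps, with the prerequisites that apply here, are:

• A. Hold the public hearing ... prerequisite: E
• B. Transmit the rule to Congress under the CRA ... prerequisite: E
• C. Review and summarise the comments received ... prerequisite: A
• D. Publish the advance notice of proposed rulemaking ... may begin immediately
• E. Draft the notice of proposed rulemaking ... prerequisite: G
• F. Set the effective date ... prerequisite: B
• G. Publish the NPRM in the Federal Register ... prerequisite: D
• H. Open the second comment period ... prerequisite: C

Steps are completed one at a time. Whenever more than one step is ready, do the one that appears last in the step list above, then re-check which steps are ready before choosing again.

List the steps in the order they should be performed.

D is the only step with nothing outstanding, so it goes first.
G needed D, now all done → G.
E is the only step now ready → E.
B and A are both available; B is listed later → B.
F now also ready, so the ready set is {F, A}; F is listed later → F.
A needed E, now all done → A.
C needed A, now all done → C.
H is the only step now ready → H.

D, G, E, B, F, A, C, H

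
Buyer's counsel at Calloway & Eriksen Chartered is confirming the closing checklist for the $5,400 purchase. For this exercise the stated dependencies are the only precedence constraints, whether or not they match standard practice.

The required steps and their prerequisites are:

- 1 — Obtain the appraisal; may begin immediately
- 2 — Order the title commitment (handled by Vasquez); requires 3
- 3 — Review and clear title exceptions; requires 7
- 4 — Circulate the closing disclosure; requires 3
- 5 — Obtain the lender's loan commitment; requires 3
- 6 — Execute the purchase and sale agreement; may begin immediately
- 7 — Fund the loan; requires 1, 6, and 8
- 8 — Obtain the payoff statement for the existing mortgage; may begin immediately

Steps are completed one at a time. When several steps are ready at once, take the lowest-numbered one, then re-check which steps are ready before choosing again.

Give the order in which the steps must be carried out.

1, 6, 8, 7, 3, 2, 4, 5

1, 6 and 8 have no prerequisites; 1 has the earlier label, so 1 is first.
6 and 8 are both available; 6 has the earlier label → 6.
8 is the only step now ready → 8.
7 is the only step now ready → 7.
3 is the only step now ready → 3.
Now 2, 4 and 5 have their prerequisites met. 2 has the earlier label, so 2 next.
Now 4 and 5 have their prerequisites met. 4 has the earlier label, so 4 next.
5 needed 3, now all done → 5.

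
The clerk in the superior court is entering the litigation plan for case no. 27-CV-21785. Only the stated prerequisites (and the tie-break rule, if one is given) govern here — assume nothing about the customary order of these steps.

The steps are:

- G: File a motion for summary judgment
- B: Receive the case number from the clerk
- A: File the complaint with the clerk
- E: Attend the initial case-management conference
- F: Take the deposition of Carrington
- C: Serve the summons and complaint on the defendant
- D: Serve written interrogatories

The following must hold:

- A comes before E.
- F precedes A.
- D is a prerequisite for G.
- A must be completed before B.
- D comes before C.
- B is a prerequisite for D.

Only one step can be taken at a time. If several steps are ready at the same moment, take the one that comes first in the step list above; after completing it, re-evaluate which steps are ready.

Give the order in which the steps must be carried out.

F is the only step with nothing outstanding, so it goes first.
A is the only step now ready → A.
Now B and E have their prerequisites met. B is listed earlier, so B next.
D now also ready, so the ready set is {E, D}; E is listed earlier → E.
Next only D has its prerequisites met → D.
Ready: G and C. G is listed earlier → G.
C needed D, now all done → C.

F, A, B, E, D, G, C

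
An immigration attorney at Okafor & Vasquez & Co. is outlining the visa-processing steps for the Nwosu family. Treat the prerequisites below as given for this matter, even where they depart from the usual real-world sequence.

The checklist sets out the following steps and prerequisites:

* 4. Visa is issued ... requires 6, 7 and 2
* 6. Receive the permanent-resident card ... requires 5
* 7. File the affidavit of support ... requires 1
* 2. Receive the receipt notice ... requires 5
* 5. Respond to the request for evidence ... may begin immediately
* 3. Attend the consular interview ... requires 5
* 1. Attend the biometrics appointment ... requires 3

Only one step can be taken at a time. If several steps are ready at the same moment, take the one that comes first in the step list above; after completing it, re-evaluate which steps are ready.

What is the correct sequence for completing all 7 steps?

5, 6, 2, 3, 1, 7, 4

Only 5 has no prerequisites, so it is first.
6, 2 and 3 are all available; 6 is listed earlier → 6.
2 and 3 are both available; 2 is listed earlier → 2.
Next only 3 has its prerequisites met → 3.
1 needed 3, now all done → 1.
Next only 7 has its prerequisites met → 7.
4 is the only step now ready → 4.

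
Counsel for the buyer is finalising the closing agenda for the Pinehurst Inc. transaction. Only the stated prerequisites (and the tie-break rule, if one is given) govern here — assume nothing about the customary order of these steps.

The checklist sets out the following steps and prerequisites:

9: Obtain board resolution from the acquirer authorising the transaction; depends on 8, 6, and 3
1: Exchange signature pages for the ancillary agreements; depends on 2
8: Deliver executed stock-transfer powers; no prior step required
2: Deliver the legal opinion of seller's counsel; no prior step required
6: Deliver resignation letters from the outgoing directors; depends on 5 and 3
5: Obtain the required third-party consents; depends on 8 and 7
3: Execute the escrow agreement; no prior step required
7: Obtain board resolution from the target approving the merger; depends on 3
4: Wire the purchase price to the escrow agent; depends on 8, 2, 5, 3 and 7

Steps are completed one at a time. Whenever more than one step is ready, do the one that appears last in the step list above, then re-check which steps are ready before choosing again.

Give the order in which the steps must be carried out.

Nothing is required for 3, 2 and 8. 3 is listed later → 3 first.
Now 7, 2 and 8 have their prerequisites met. 7 is listed later, so 7 next.
Ready: 2 and 8. 2 is listed later → 2.
Now 8 and 1 have their prerequisites met. 8 is listed later, so 8 next.
5 now also ready, so the ready set is {5, 1}; 5 is listed later → 5.
4 and 6 now also ready, so the ready set is {4, 6, 1}; 4 is listed later → 4.
Ready: 6 and 1. 6 is listed later → 6.
1 and 9 are both available; 1 is listed later → 1.
9 needed 3, 6 and 8, now all done → 9.

3, 7, 2, 8, 5, 4, 6, 1, 9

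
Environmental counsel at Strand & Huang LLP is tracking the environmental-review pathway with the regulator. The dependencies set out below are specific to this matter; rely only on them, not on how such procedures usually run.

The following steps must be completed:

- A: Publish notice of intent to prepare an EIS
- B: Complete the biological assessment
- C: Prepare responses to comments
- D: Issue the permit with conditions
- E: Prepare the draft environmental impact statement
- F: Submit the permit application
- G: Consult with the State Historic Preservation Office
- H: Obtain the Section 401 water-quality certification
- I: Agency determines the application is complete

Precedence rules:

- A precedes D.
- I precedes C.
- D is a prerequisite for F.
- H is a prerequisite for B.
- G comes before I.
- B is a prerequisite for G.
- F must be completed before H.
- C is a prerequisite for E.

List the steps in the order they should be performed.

A D F H B G I C E

A is the only step with nothing outstanding, so it goes first.
D is the only step now ready → D.
F is the only step now ready → F.
H needed F, now all done → H.
B needed H, now all done → B.
Next only G has its prerequisites met → G.
Next only I has its prerequisites met → I.
C needed I, now all done → C.
E needed C, now all done → E.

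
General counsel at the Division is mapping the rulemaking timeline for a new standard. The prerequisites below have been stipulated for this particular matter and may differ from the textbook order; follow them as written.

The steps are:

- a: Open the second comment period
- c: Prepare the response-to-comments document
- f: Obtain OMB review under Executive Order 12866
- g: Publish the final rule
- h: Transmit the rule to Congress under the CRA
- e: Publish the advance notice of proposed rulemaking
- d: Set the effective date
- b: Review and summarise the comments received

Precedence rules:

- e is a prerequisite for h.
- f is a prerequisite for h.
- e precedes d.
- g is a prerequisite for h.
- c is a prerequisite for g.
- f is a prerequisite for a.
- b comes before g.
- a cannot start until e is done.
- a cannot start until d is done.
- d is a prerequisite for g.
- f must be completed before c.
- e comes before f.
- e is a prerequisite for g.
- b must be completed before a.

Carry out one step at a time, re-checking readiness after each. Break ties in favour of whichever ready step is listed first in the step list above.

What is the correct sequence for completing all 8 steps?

e, f, c, d, b, a, g, h

Nothing is required for e and b. e is listed earlier → e first.
f, d and b are all available; f is listed earlier → f.
Now c, d and b have their prerequisites met. c is listed earlier, so c next.
Now d and b have their prerequisites met. d is listed earlier, so d next.
Next only b has its prerequisites met → b.
a and g are both available; a is listed earlier → a.
Next only g has its prerequisites met → g.
That leaves h as the only ready step → h.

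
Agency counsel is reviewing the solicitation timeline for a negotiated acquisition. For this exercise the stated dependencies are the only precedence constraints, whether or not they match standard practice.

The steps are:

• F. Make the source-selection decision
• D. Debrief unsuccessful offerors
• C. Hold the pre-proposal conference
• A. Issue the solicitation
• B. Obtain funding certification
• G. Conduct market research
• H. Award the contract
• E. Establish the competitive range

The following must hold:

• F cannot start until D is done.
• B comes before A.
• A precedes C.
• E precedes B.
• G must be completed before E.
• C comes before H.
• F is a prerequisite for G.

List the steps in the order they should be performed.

D, F, G, E, B, A, C, H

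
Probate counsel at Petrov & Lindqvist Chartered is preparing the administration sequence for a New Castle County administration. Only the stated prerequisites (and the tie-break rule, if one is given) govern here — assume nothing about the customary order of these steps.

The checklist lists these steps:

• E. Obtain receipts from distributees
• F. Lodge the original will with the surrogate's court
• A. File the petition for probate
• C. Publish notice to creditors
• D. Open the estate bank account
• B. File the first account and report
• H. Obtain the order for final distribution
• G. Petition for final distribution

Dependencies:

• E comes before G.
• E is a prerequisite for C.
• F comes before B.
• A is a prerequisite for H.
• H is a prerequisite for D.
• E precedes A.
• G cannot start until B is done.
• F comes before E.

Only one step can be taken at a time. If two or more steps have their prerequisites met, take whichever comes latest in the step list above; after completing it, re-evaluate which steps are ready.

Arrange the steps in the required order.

Only F has no prerequisites, so it is first.
Ready: B and E. B is listed later → B.
That leaves E as the only ready step → E.
G, C and A are all available; G is listed later → G.
C and A are both available; C is listed later → C.
A needed E, now all done → A.
H needed A, now all done → H.
D needed H, now all done → D.

F → B → E → G → C → A → H → D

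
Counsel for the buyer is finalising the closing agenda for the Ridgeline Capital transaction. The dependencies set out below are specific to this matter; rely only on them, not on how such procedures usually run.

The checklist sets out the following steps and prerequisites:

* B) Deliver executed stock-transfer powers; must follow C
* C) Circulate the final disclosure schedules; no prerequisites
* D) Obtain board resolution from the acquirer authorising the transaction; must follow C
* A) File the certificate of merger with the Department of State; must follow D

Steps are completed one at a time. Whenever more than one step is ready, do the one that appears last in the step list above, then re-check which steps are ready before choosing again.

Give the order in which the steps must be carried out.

C is the only step with nothing outstanding, so it goes first.
Ready: D and B. D is listed later → D.
Now A and B have their prerequisites met. A is listed later, so A next.
B needed C, now all done → B.

C D A B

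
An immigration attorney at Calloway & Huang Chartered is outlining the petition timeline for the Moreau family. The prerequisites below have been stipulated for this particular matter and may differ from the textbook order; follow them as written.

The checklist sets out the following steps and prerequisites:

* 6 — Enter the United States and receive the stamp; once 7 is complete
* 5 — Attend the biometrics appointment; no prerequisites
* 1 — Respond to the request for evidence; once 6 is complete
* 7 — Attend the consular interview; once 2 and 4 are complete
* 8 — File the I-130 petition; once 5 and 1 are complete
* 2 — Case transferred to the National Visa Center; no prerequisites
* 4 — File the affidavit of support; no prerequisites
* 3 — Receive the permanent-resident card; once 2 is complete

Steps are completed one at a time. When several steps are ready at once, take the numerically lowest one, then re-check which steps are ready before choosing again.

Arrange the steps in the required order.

2, 4 and 5 have no prerequisites; 2 has the earlier label, so 2 is first.
Ready: 3, 4 and 5. 3 has the earlier label → 3.
4 and 5 are both available; 4 has the earlier label → 4.
Now 5 and 7 have their prerequisites met. 5 has the earlier label, so 5 next.
That leaves 7 as the only ready step → 7.
6 is the only step now ready → 6.
1 is the only step now ready → 1.
8 needed 1 and 5, now all done → 8.

2, 3, 4, 5, 7, 6, 1, 8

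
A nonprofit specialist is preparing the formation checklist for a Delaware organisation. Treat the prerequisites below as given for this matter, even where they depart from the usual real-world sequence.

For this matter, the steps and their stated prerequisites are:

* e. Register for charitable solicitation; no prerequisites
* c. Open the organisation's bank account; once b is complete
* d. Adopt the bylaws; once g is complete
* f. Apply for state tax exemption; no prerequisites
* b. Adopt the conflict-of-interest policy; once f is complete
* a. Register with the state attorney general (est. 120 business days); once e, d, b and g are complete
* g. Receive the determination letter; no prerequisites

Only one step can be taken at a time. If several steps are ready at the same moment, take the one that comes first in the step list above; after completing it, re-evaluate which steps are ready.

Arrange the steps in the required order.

e, f and g have no prerequisites; e is listed earlier, so e is first.
Now f and g have their prerequisites met. f is listed earlier, so f next.
b now also ready, so the ready set is {b, g}; b is listed earlier → b.
c and g are both available; c is listed earlier → c.
That leaves g as the only ready step → g.
Next only d has its prerequisites met → d.
a needed e, d, b and g, now all done → a.

e → f → b → c → g → d → a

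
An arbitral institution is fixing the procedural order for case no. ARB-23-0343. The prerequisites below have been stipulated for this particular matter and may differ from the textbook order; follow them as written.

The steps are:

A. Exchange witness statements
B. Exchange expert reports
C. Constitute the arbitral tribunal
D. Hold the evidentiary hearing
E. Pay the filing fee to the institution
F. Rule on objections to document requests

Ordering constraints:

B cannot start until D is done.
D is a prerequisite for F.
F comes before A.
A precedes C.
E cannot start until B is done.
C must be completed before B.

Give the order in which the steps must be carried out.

D has no prerequisites → D first.
F is the only step now ready → F.
That leaves A as the only ready step → A.
That leaves C as the only ready step → C.
That leaves B as the only ready step → B.
E needed B, now all done → E.

D F A C B E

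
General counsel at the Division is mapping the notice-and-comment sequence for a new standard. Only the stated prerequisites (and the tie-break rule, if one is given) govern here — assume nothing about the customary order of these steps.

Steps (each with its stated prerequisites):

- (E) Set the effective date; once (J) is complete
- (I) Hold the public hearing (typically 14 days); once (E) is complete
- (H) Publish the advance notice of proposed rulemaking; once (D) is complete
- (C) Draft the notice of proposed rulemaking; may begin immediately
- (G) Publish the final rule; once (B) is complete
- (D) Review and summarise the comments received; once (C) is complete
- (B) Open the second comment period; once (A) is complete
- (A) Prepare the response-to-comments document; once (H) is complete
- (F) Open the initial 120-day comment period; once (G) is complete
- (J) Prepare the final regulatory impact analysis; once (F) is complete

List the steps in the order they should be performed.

(C), (D), (H), (A), (B), (G), (F), (J), (E), (I)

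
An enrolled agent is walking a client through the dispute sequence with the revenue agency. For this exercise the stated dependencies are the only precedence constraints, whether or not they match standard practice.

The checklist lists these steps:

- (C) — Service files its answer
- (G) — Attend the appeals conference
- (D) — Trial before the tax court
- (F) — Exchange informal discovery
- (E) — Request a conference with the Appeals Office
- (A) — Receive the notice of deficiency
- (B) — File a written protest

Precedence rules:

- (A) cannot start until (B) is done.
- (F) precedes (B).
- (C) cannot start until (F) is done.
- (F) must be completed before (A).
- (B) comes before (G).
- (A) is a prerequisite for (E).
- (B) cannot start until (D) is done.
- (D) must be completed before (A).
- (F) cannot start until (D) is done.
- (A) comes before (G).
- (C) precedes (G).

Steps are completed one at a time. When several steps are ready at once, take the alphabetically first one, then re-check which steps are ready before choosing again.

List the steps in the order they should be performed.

(D) (F) (B) (A) (C) (E) (G)

(D) is the only step with nothing outstanding, so it goes first.
(F) is the only step now ready → (F).
Ready: (B) and (C). (B) has the earlier label → (B).
(A) now also ready, so the ready set is {(A), (C)}; (A) has the earlier label → (A).
Ready: (C) and (E). (C) has the earlier label → (C).
(E) and (G) are both available; (E) has the earlier label → (E).
(G) is the only step now ready → (G).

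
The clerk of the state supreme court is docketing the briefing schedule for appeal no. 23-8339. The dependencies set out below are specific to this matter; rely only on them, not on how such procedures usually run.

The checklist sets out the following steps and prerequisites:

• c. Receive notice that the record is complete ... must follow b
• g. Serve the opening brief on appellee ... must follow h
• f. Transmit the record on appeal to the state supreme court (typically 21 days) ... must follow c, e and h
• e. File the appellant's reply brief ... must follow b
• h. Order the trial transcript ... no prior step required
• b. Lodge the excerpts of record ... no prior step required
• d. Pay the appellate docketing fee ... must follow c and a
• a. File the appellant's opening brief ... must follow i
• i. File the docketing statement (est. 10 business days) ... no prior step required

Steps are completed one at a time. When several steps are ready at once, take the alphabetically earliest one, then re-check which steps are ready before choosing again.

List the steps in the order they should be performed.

b c e h f g i a d

b, h and i have no prerequisites; b has the earlier label, so b is first.
c and e now also ready, so the ready set is {c, e, h, i}; c has the earlier label → c.
e, h and i are all available; e has the earlier label → e.
Now h and i have their prerequisites met. h has the earlier label, so h next.
f and g now also ready, so the ready set is {f, g, i}; f has the earlier label → f.
Ready: g and i. g has the earlier label → g.
That leaves i as the only ready step → i.
That leaves a as the only ready step → a.
d needed a and c, now all done → d.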